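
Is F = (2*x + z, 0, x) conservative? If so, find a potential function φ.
Yes, F is conservative. φ = x*(x + z)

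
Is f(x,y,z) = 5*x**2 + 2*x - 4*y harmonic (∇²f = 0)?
No, ∇²f = 10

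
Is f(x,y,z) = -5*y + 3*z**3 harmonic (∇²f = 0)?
No, ∇²f = 18*z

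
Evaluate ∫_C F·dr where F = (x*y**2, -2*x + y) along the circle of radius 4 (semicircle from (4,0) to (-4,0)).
-16*pi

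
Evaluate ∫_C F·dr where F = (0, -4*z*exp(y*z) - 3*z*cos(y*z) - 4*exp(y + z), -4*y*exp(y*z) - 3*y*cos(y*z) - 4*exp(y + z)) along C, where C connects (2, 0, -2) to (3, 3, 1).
-4*exp(4) - 4*exp(3) - 3*sin(3) + 4*exp(-2) + 4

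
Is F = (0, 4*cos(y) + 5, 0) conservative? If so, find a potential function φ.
Yes, F is conservative. φ = 5*y + 4*sin(y)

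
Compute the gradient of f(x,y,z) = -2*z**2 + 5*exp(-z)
(0, 0, -4*z - 5*exp(-z))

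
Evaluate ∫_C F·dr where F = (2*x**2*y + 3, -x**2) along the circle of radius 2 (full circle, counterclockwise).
-8*pi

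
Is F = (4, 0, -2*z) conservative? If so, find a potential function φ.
Yes, F is conservative. φ = 4*x - z**2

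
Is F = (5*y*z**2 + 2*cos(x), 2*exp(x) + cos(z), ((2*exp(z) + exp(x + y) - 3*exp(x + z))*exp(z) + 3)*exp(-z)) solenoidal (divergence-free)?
No, ∇·F = 2*exp(z) - 3*exp(x + z) - 2*sin(x) - 3*exp(-z)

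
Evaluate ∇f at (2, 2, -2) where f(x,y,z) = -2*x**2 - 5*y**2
(-8, -20, 0)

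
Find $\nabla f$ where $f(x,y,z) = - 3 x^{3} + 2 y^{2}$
(-9*x**2, 4*y, 0)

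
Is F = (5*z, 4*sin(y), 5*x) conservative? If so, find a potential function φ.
Yes, F is conservative. φ = 5*x*z - 4*cos(y)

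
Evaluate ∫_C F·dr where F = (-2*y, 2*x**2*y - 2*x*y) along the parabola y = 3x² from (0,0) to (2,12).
688/5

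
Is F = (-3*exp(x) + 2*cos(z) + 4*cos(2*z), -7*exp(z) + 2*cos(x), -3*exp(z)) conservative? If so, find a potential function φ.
No, ∇×F = (7*exp(z), -2*(8*cos(z) + 1)*sin(z), -2*sin(x)) ≠ 0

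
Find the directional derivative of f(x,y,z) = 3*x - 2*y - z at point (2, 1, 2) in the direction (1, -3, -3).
12*sqrt(19)/19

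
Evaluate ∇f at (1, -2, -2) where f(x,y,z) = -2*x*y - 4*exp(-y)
(4, -2 + 4*exp(2), 0)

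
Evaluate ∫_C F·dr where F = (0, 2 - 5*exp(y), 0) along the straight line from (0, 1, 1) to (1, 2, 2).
-5*exp(2) + 2 + 5*E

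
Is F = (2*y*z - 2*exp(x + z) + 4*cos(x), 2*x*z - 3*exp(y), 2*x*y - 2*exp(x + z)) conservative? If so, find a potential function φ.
Yes, F is conservative. φ = 2*x*y*z - 3*exp(y) - 2*exp(x + z) + 4*sin(x)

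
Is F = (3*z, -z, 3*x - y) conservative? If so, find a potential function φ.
Yes, F is conservative. φ = z*(3*x - y)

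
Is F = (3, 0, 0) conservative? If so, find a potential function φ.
Yes, F is conservative. φ = 3*x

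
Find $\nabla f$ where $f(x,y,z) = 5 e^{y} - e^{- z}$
(0, 5*exp(y), exp(-z))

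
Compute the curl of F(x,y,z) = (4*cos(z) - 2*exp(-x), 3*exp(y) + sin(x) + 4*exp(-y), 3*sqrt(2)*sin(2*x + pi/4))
(0, -4*sin(z) - 6*sqrt(2)*cos(2*x + pi/4), cos(x))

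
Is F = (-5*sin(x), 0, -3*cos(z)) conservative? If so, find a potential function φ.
Yes, F is conservative. φ = -3*sin(z) + 5*cos(x)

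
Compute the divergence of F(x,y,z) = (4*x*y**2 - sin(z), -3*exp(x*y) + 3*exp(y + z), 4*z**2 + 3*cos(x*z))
-3*x*exp(x*y) - 3*x*sin(x*z) + 4*y**2 + 8*z + 3*exp(y + z)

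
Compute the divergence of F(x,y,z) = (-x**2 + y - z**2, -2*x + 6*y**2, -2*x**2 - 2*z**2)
-2*x + 12*y - 4*z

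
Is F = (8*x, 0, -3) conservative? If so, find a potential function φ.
Yes, F is conservative. φ = 4*x**2 - 3*z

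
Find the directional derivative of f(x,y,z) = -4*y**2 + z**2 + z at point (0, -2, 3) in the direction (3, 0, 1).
7*sqrt(10)/10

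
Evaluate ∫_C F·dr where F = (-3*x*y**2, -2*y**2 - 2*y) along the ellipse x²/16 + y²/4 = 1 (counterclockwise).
0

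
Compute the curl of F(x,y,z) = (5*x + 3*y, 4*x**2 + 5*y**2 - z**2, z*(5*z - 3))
(2*z, 0, 8*x - 3)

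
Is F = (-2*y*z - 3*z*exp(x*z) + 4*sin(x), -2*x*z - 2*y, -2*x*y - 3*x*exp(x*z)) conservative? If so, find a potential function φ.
Yes, F is conservative. φ = -2*x*y*z - y**2 - 3*exp(x*z) - 4*cos(x)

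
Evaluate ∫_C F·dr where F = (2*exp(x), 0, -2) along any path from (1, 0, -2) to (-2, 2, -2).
2*(1 - exp(3))*exp(-2)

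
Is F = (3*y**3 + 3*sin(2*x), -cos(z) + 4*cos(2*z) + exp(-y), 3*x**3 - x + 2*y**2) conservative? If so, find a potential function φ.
No, ∇×F = (4*y - sin(z) + 8*sin(2*z), 1 - 9*x**2, -9*y**2) ≠ 0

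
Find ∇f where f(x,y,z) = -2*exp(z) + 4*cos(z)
(0, 0, -2*exp(z) - 4*sin(z))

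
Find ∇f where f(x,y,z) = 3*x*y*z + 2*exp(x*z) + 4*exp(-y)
(z*(3*y + 2*exp(x*z)), 3*x*z - 4*exp(-y), x*(3*y + 2*exp(x*z)))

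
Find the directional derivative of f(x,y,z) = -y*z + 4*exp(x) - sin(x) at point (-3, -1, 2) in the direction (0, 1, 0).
-2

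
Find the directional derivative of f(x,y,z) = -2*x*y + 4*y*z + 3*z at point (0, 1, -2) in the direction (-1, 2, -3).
-5*sqrt(14)/2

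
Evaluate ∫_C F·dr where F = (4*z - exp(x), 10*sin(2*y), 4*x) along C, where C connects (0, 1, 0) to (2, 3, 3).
-exp(2) - 5*cos(6) + 5*cos(2) + 25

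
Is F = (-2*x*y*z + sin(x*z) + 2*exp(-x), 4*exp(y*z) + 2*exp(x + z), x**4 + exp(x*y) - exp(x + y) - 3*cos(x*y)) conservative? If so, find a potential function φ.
No, ∇×F = (x*exp(x*y) + 3*x*sin(x*y) - 4*y*exp(y*z) - exp(x + y) - 2*exp(x + z), -4*x**3 - 2*x*y + x*cos(x*z) - y*exp(x*y) - 3*y*sin(x*y) + exp(x + y), 2*x*z + 2*exp(x + z)) ≠ 0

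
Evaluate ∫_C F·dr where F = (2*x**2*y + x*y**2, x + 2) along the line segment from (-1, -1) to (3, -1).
-44/3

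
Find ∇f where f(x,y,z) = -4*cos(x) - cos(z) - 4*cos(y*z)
(4*sin(x), 4*z*sin(y*z), 4*y*sin(y*z) + sin(z))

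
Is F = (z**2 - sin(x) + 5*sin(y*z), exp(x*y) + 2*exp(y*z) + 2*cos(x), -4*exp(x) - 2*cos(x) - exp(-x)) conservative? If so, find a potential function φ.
No, ∇×F = (-2*y*exp(y*z), 5*y*cos(y*z) + 2*z + 4*exp(x) - 2*sin(x) - exp(-x), y*exp(x*y) - 5*z*cos(y*z) - 2*sin(x)) ≠ 0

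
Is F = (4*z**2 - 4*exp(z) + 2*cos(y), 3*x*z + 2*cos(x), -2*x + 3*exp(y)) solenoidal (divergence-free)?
Yes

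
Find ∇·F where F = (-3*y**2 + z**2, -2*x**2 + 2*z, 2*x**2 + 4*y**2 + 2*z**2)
4*z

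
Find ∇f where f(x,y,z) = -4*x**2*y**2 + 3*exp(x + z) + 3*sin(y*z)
(-8*x*y**2 + 3*exp(x + z), -8*x**2*y + 3*z*cos(y*z), 3*y*cos(y*z) + 3*exp(x + z))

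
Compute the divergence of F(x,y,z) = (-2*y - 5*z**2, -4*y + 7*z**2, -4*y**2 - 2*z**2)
-4*z - 4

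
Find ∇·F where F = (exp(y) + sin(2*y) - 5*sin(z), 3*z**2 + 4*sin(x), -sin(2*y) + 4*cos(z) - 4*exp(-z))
-4*sin(z) + 4*exp(-z)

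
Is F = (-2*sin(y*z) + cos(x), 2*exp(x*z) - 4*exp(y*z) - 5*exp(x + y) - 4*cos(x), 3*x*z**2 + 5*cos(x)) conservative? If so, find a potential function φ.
No, ∇×F = (-2*x*exp(x*z) + 4*y*exp(y*z), -2*y*cos(y*z) - 3*z**2 + 5*sin(x), 2*z*exp(x*z) + 2*z*cos(y*z) - 5*exp(x + y) + 4*sin(x)) ≠ 0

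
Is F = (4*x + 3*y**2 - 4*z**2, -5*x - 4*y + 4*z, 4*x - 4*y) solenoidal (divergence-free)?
Yes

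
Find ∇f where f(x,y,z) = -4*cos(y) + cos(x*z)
(-z*sin(x*z), 4*sin(y), -x*sin(x*z))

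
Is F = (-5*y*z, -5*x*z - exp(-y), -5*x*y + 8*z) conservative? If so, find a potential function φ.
Yes, F is conservative. φ = -5*x*y*z + 4*z**2 + exp(-y)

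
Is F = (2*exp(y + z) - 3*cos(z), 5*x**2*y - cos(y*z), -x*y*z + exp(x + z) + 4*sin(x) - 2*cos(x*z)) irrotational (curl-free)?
No, ∇×F = (-x*z - y*sin(y*z), y*z - 2*z*sin(x*z) - exp(x + z) + 2*exp(y + z) + 3*sin(z) - 4*cos(x), 10*x*y - 2*exp(y + z))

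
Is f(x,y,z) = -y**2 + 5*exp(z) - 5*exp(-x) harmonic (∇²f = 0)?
No, ∇²f = 5*exp(z) - 2 - 5*exp(-x)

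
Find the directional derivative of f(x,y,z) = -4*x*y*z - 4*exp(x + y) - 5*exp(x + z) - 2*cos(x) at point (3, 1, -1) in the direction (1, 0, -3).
sqrt(10)*(-2*exp(4) + sin(3) + 20 + 5*exp(2))/5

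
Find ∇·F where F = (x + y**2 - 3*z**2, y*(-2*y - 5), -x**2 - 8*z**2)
-4*y - 16*z - 4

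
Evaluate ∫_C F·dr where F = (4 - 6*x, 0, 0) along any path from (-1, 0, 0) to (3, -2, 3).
-8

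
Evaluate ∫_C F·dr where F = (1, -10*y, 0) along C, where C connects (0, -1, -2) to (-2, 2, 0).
-17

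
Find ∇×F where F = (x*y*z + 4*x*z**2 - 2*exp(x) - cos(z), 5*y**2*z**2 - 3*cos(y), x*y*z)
(z*(x - 10*y**2), x*y + 8*x*z - y*z + sin(z), -x*z)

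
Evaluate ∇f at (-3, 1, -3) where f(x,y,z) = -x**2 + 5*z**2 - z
(6, 0, -31)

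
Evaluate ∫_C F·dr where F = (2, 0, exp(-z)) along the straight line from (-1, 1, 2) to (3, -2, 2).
8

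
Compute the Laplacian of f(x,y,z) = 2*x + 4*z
0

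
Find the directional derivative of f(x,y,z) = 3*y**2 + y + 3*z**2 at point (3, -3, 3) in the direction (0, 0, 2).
18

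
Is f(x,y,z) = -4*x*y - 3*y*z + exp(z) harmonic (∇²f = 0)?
No, ∇²f = exp(z)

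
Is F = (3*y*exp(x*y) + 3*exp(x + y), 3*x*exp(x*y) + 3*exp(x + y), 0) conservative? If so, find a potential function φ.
Yes, F is conservative. φ = 3*exp(x*y) + 3*exp(x + y)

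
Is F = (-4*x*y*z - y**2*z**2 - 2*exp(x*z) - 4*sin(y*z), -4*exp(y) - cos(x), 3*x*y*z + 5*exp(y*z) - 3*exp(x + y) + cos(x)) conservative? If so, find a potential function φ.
No, ∇×F = (3*x*z + 5*z*exp(y*z) - 3*exp(x + y), -4*x*y - 2*x*exp(x*z) - 2*y**2*z - 3*y*z - 4*y*cos(y*z) + 3*exp(x + y) + sin(x), 4*x*z + 2*y*z**2 + 4*z*cos(y*z) + sin(x)) ≠ 0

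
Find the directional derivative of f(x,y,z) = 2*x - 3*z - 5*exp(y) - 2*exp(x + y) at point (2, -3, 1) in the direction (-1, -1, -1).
sqrt(3)*(5 + exp(3) + 4*exp(2))*exp(-3)/3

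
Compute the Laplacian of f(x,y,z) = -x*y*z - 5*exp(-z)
-5*exp(-z)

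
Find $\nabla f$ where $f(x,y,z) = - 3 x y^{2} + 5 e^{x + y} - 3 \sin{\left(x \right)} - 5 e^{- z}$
(-3*y**2 + 5*exp(x + y) - 3*cos(x), -6*x*y + 5*exp(x + y), 5*exp(-z))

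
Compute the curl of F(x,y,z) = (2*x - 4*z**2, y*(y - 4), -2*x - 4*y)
(-4, 2 - 8*z, 0)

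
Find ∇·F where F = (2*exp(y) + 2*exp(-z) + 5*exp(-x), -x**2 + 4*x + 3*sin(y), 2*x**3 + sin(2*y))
3*cos(y) - 5*exp(-x)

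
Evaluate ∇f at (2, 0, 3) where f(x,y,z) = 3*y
(0, 3, 0)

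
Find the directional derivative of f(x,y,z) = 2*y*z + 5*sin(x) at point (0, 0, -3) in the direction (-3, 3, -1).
-33*sqrt(19)/19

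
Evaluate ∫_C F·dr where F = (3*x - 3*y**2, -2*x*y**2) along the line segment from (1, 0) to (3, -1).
35/3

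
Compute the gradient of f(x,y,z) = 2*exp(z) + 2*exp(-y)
(0, -2*exp(-y), 2*exp(z))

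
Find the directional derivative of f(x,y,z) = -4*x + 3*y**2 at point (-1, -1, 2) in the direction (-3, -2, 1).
12*sqrt(14)/7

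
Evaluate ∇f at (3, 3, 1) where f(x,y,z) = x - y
(1, -1, 0)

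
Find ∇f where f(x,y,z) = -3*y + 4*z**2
(0, -3, 8*z)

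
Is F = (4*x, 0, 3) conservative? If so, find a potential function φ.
Yes, F is conservative. φ = 2*x**2 + 3*z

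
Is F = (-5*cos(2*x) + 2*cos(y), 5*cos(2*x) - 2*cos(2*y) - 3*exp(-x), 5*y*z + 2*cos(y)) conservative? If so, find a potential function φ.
No, ∇×F = (5*z - 2*sin(y), 0, -10*sin(2*x) + 2*sin(y) + 3*exp(-x)) ≠ 0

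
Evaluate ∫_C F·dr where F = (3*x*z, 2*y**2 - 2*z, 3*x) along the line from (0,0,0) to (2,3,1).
22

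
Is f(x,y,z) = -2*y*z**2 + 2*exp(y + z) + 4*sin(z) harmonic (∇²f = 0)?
No, ∇²f = -4*y + 4*exp(y + z) - 4*sin(z)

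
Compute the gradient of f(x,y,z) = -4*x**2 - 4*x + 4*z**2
(-8*x - 4, 0, 8*z)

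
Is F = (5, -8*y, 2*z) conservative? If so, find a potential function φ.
Yes, F is conservative. φ = 5*x - 4*y**2 + z**2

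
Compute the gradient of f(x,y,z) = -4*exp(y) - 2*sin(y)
(0, -4*exp(y) - 2*cos(y), 0)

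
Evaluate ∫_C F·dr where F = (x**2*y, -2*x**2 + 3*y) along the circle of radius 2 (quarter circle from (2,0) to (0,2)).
-14/3 - pi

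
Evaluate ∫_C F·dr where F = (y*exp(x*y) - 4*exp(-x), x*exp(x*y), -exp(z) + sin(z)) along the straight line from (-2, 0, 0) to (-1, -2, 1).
-3*exp(2) - cos(1) + 1 + 3*E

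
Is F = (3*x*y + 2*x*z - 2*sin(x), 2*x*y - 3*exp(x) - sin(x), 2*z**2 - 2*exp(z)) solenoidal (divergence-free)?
No, ∇·F = 2*x + 3*y + 6*z - 2*exp(z) - 2*cos(x)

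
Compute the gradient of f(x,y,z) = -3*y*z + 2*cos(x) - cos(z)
(-2*sin(x), -3*z, -3*y + sin(z))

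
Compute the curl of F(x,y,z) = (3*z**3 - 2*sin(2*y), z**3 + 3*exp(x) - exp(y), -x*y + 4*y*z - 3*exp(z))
(-x - 3*z**2 + 4*z, y + 9*z**2, 3*exp(x) + 4*cos(2*y))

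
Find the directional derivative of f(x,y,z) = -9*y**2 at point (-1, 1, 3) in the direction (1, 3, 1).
-54*sqrt(11)/11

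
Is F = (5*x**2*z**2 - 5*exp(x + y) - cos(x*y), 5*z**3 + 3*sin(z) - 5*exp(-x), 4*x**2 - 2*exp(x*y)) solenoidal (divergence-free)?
No, ∇·F = 10*x*z**2 + y*sin(x*y) - 5*exp(x + y)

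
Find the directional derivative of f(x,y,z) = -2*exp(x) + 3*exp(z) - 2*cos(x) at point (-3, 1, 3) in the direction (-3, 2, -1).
3*sqrt(14)*(-exp(6) + 2 + 2*exp(3)*sin(3))*exp(-3)/14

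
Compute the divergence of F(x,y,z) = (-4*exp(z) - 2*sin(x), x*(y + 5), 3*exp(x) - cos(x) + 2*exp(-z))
x - 2*cos(x) - 2*exp(-z)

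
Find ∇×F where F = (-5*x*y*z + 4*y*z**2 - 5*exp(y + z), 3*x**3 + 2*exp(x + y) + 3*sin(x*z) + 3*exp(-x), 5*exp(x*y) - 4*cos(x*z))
(x*(5*exp(x*y) - 3*cos(x*z)), -5*x*y + 8*y*z - 5*y*exp(x*y) - 4*z*sin(x*z) - 5*exp(y + z), ((9*x**2 + 5*x*z - 4*z**2 + 3*z*cos(x*z) + 2*exp(x + y) + 5*exp(y + z))*exp(x) - 3)*exp(-x))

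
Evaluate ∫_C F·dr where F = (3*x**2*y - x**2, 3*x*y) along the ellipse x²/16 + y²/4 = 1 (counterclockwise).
-96*pi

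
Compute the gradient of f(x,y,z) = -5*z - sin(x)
(-cos(x), 0, -5)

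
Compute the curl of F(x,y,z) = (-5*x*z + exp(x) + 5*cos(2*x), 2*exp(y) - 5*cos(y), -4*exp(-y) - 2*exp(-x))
(4*exp(-y), -5*x - 2*exp(-x), 0)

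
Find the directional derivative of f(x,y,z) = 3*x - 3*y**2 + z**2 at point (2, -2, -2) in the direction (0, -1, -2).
-4*sqrt(5)/5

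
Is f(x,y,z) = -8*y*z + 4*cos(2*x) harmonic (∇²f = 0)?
No, ∇²f = -16*cos(2*x)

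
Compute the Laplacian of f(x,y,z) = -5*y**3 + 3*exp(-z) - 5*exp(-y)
-30*y + 3*exp(-z) - 5*exp(-y)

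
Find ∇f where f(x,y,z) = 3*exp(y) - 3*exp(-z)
(0, 3*exp(y), 3*exp(-z))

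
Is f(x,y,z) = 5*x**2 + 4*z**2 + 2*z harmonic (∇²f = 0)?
No, ∇²f = 18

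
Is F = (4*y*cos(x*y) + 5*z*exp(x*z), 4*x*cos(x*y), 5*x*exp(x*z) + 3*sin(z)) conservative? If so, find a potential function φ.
Yes, F is conservative. φ = 5*exp(x*z) + 4*sin(x*y) - 3*cos(z)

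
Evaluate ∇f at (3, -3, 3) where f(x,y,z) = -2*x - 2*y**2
(-2, 12, 0)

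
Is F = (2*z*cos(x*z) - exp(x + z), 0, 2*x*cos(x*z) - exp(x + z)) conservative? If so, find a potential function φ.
Yes, F is conservative. φ = -exp(x + z) + 2*sin(x*z)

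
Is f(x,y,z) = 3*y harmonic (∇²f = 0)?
Yes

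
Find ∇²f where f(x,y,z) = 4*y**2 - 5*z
8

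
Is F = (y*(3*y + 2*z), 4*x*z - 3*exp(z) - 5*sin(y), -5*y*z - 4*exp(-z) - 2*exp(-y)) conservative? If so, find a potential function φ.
No, ∇×F = (-4*x - 5*z + 3*exp(z) + 2*exp(-y), 2*y, -6*y + 2*z) ≠ 0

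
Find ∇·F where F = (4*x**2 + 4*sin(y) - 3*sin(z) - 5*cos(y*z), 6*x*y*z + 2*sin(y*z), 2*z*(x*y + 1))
2*x*y + 6*x*z + 8*x + 2*z*cos(y*z) + 2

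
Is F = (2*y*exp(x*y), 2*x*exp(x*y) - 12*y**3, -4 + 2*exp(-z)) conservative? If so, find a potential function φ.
Yes, F is conservative. φ = -3*y**4 - 4*z + 2*exp(x*y) - 2*exp(-z)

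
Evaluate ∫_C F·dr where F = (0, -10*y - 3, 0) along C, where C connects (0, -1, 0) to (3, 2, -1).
-24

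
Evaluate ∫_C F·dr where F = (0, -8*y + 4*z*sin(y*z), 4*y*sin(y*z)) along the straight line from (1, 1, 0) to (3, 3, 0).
-32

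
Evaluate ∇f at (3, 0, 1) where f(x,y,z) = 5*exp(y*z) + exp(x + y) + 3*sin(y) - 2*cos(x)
(2*sin(3) + exp(3), 8 + exp(3), 0)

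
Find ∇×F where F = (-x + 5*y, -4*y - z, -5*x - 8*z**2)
(1, 5, -5)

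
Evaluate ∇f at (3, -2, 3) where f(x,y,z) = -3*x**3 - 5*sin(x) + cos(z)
(-81 - 5*cos(3), 0, -sin(3))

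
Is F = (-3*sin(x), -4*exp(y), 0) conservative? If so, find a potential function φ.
Yes, F is conservative. φ = -4*exp(y) + 3*cos(x)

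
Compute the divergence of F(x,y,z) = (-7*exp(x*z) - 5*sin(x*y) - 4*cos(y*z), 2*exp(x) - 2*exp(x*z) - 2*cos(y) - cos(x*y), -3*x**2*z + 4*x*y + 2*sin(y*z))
-3*x**2 + x*sin(x*y) - 5*y*cos(x*y) + 2*y*cos(y*z) - 7*z*exp(x*z) + 2*sin(y)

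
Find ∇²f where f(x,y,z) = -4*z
0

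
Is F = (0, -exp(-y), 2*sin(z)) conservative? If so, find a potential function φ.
Yes, F is conservative. φ = -2*cos(z) + exp(-y)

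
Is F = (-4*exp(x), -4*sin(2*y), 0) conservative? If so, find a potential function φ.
Yes, F is conservative. φ = -4*exp(x) + 2*cos(2*y)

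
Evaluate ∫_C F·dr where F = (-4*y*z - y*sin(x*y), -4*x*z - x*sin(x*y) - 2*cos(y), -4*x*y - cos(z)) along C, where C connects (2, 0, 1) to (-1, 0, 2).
-sin(2) + sin(1)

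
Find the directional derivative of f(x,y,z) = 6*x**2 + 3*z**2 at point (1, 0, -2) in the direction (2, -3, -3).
30*sqrt(22)/11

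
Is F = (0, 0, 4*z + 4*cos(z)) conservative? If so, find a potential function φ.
Yes, F is conservative. φ = 2*z**2 + 4*sin(z)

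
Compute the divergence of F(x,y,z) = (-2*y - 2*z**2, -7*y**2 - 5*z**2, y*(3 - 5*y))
-14*y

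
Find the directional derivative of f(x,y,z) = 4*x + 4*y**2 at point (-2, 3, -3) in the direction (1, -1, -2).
-10*sqrt(6)/3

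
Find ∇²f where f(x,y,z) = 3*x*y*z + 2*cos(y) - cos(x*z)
x**2*cos(x*z) + z**2*cos(x*z) - 2*cos(y)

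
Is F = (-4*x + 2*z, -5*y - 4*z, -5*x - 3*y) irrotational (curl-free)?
No, ∇×F = (1, 7, 0)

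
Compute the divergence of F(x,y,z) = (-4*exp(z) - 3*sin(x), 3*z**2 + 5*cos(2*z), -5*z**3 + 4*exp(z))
-15*z**2 + 4*exp(z) - 3*cos(x)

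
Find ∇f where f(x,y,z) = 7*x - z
(7, 0, -1)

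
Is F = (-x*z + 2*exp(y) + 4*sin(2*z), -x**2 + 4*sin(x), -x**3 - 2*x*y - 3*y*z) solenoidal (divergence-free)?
No, ∇·F = -3*y - z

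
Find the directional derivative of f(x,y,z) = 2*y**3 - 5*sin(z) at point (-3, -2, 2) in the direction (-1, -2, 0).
-48*sqrt(5)/5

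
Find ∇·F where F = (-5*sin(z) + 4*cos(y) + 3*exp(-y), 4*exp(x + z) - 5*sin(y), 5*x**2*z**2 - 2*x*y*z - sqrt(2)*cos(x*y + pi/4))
10*x**2*z - 2*x*y - 5*cos(y)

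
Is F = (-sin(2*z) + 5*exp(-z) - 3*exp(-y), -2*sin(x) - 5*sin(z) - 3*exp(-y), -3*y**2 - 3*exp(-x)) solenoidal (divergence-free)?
No, ∇·F = 3*exp(-y)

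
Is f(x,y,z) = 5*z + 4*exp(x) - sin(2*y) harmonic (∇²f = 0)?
No, ∇²f = 4*exp(x) + 4*sin(2*y)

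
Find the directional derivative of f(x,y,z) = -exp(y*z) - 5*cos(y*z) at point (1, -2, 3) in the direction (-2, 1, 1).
-sqrt(6)*(5*exp(6)*sin(6) + 1)*exp(-6)/6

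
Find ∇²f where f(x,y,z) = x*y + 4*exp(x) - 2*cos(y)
4*exp(x) + 2*cos(y)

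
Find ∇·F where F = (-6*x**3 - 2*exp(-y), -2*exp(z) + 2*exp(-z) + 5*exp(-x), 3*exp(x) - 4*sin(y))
-18*x**2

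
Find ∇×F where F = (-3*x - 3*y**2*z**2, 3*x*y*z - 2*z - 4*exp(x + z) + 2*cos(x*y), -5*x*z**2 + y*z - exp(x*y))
(-3*x*y - x*exp(x*y) + z + 4*exp(x + z) + 2, -6*y**2*z + y*exp(x*y) + 5*z**2, 6*y*z**2 + 3*y*z - 2*y*sin(x*y) - 4*exp(x + z))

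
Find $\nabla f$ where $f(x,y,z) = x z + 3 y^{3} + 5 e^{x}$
(z + 5*exp(x), 9*y**2, x)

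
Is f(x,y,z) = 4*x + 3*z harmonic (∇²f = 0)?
Yes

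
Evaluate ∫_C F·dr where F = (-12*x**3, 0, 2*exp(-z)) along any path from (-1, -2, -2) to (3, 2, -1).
-240 - 2*E + 2*exp(2)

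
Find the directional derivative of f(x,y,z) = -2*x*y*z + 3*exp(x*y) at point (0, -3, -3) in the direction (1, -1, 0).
-27*sqrt(2)/2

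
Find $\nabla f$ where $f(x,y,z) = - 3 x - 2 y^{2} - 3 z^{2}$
(-3, -4*y, -6*z)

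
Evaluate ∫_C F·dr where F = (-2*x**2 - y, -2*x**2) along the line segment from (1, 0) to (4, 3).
-177/2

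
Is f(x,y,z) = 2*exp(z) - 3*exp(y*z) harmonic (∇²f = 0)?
No, ∇²f = -3*y**2*exp(y*z) - 3*z**2*exp(y*z) + 2*exp(z)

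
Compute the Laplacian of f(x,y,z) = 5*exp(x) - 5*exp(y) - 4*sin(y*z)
4*y**2*sin(y*z) + 4*z**2*sin(y*z) + 5*exp(x) - 5*exp(y)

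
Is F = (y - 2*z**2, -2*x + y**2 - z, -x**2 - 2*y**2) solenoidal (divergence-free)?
No, ∇·F = 2*y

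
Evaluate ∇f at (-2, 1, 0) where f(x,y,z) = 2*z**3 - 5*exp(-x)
(5*exp(2), 0, 0)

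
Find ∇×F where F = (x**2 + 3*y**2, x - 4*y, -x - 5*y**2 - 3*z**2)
(-10*y, 1, 1 - 6*y)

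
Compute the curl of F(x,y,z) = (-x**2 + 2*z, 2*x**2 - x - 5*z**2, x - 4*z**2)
(10*z, 1, 4*x - 1)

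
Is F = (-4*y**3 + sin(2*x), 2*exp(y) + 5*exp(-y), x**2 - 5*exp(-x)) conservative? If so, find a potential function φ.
No, ∇×F = (0, -2*x - 5*exp(-x), 12*y**2) ≠ 0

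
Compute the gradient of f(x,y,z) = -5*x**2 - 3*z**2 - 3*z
(-10*x, 0, -6*z - 3)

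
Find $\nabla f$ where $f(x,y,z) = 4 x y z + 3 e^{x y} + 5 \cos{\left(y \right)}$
(y*(4*z + 3*exp(x*y)), 4*x*z + 3*x*exp(x*y) - 5*sin(y), 4*x*y)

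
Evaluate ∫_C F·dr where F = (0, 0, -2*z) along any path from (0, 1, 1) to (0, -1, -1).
0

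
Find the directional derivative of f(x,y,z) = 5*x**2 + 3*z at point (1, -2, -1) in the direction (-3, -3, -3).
-13*sqrt(3)/3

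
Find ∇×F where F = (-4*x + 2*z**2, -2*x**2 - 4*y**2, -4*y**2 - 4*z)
(-8*y, 4*z, -4*x)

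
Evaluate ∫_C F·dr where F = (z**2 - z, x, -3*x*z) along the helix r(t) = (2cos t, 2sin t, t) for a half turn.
-2*pi**2 + 4*pi + 20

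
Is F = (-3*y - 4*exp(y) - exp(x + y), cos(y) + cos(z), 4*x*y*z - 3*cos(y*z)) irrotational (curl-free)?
No, ∇×F = (4*x*z + 3*z*sin(y*z) + sin(z), -4*y*z, 4*exp(y) + exp(x + y) + 3)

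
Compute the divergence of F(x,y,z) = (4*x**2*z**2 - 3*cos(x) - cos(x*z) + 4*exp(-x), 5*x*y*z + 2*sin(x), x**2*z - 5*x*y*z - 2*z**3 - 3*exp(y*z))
x**2 - 5*x*y + 8*x*z**2 + 5*x*z - 3*y*exp(y*z) - 6*z**2 + z*sin(x*z) + 3*sin(x) - 4*exp(-x)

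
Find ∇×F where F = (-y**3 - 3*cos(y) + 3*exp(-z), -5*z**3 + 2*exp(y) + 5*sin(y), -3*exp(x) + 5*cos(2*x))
(15*z**2, 3*exp(x) + 10*sin(2*x) - 3*exp(-z), 3*y**2 - 3*sin(y))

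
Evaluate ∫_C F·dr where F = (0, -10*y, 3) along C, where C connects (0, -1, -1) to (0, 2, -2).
-18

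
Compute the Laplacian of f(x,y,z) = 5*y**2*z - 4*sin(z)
10*z + 4*sin(z)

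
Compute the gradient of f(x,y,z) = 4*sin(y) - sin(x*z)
(-z*cos(x*z), 4*cos(y), -x*cos(x*z))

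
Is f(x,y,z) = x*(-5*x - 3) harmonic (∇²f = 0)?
No, ∇²f = -10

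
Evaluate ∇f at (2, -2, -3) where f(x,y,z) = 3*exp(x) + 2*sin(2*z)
(3*exp(2), 0, 4*cos(6))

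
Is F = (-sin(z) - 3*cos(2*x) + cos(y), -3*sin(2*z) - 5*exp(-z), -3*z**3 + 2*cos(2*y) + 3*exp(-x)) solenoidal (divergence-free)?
No, ∇·F = -9*z**2 + 6*sin(2*x)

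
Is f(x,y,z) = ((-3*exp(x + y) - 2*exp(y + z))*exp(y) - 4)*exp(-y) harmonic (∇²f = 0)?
No, ∇²f = -6*exp(x + y) - 4*exp(y + z) - 4*exp(-y)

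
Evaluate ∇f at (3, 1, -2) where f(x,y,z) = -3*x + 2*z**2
(-3, 0, -8)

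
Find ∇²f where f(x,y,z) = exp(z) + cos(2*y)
exp(z) - 4*cos(2*y)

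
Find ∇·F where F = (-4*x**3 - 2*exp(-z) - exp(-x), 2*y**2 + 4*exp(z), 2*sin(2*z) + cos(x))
-12*x**2 + 4*y + 4*cos(2*z) + exp(-x)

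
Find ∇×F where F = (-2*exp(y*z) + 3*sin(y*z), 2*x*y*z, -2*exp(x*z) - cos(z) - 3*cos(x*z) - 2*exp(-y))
(-2*x*y + 2*exp(-y), -2*y*exp(y*z) + 3*y*cos(y*z) + 2*z*exp(x*z) - 3*z*sin(x*z), z*(2*y + 2*exp(y*z) - 3*cos(y*z)))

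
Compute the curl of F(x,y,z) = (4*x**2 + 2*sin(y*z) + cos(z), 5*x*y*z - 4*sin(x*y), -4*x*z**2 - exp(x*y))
(x*(-5*y - exp(x*y)), y*exp(x*y) + 2*y*cos(y*z) + 4*z**2 - sin(z), 5*y*z - 4*y*cos(x*y) - 2*z*cos(y*z))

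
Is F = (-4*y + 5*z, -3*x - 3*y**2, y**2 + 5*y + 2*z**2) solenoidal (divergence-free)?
No, ∇·F = -6*y + 4*z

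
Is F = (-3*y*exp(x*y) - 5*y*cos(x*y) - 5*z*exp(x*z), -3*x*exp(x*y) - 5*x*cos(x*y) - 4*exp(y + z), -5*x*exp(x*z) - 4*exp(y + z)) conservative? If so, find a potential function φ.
Yes, F is conservative. φ = -3*exp(x*y) - 5*exp(x*z) - 4*exp(y + z) - 5*sin(x*y)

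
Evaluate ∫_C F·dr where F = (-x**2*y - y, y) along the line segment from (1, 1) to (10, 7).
-3579/2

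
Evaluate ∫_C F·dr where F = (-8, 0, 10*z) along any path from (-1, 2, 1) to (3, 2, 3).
8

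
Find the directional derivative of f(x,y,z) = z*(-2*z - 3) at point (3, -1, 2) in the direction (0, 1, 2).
-22*sqrt(5)/5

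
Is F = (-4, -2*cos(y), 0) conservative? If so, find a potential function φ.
Yes, F is conservative. φ = -4*x - 2*sin(y)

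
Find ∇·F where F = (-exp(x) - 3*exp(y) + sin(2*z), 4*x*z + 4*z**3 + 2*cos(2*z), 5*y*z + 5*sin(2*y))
5*y - exp(x)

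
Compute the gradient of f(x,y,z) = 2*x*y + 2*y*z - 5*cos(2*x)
(2*y + 10*sin(2*x), 2*x + 2*z, 2*y)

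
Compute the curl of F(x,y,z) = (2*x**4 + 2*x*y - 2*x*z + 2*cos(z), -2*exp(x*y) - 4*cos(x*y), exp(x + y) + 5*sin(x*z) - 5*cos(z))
(exp(x + y), -2*x - 5*z*cos(x*z) - exp(x + y) - 2*sin(z), -2*x - 2*y*exp(x*y) + 4*y*sin(x*y))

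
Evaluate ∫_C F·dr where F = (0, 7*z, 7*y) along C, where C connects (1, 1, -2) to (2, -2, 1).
0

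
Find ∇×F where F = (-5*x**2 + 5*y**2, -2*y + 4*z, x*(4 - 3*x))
(-4, 6*x - 4, -10*y)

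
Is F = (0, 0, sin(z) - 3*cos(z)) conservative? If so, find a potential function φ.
Yes, F is conservative. φ = -3*sin(z) - cos(z)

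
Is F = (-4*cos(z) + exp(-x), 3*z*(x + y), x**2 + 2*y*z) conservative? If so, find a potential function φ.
No, ∇×F = (-3*x - 3*y + 2*z, -2*x + 4*sin(z), 3*z) ≠ 0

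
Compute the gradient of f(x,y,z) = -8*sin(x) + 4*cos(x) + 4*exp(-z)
(-4*sin(x) - 8*cos(x), 0, -4*exp(-z))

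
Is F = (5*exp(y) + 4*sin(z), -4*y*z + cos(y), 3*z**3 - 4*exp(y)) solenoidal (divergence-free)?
No, ∇·F = 9*z**2 - 4*z - sin(y)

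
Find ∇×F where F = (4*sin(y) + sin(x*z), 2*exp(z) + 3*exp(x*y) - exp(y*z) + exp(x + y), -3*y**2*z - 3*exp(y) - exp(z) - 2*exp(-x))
(-6*y*z + y*exp(y*z) - 3*exp(y) - 2*exp(z), x*cos(x*z) - 2*exp(-x), 3*y*exp(x*y) + exp(x + y) - 4*cos(y))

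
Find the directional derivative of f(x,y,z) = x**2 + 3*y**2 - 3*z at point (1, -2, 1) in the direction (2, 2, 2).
-13*sqrt(3)/3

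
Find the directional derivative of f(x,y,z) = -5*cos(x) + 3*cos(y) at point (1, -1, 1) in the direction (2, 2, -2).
8*sqrt(3)*sin(1)/3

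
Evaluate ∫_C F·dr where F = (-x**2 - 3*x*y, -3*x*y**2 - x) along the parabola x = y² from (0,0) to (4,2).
-408/5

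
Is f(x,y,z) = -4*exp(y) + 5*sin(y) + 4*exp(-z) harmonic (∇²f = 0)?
No, ∇²f = -4*exp(y) - 5*sin(y) + 4*exp(-z)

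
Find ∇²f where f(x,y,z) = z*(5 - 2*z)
-4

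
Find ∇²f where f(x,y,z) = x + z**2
2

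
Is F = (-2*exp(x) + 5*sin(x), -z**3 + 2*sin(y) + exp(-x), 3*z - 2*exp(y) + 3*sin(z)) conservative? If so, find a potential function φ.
No, ∇×F = (3*z**2 - 2*exp(y), 0, -exp(-x)) ≠ 0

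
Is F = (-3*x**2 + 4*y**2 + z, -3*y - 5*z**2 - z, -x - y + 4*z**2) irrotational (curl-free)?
No, ∇×F = (10*z, 2, -8*y)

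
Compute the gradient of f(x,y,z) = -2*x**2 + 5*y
(-4*x, 5, 0)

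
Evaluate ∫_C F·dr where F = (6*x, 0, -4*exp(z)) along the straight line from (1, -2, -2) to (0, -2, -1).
-3 - 4*exp(-1) + 4*exp(-2)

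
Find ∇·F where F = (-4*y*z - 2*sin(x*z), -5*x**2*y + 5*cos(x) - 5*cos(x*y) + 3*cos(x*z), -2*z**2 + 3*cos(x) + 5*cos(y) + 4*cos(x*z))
-5*x**2 + 5*x*sin(x*y) - 4*x*sin(x*z) - 2*z*cos(x*z) - 4*z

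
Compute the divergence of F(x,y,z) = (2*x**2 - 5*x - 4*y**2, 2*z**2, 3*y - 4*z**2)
4*x - 8*z - 5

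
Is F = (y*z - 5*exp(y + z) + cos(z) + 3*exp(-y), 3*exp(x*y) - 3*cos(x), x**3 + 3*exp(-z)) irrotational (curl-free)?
No, ∇×F = (0, -3*x**2 + y - 5*exp(y + z) - sin(z), 3*y*exp(x*y) - z + 5*exp(y + z) + 3*sin(x) + 3*exp(-y))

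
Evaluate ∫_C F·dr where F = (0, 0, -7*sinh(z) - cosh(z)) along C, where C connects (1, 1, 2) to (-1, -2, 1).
-7*cosh(1) - sinh(1) + sinh(2) + 7*cosh(2)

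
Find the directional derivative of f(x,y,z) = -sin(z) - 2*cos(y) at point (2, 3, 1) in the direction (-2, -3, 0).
-6*sqrt(13)*sin(3)/13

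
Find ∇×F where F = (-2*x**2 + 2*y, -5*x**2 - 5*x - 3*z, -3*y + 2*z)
(0, 0, -10*x - 7)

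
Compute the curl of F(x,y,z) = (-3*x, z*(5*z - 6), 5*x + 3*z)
(6 - 10*z, -5, 0)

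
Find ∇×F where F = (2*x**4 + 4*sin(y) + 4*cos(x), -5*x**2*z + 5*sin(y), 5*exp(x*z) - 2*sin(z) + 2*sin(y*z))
(5*x**2 + 2*z*cos(y*z), -5*z*exp(x*z), -10*x*z - 4*cos(y))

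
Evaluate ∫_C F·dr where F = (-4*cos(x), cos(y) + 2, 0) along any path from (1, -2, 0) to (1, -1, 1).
-sin(1) + sin(2) + 2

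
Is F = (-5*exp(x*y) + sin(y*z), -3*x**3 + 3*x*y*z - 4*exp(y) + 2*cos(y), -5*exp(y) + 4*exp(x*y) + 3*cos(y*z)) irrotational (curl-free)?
No, ∇×F = (-3*x*y + 4*x*exp(x*y) - 3*z*sin(y*z) - 5*exp(y), y*(-4*exp(x*y) + cos(y*z)), -9*x**2 + 5*x*exp(x*y) + 3*y*z - z*cos(y*z))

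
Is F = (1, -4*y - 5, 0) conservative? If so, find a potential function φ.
Yes, F is conservative. φ = x - 2*y**2 - 5*y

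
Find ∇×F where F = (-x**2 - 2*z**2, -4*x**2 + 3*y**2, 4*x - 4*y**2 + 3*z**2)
(-8*y, -4*z - 4, -8*x)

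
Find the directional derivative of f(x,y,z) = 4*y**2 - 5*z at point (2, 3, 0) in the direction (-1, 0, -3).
3*sqrt(10)/2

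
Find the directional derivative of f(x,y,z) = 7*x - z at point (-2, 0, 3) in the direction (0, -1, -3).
3*sqrt(10)/10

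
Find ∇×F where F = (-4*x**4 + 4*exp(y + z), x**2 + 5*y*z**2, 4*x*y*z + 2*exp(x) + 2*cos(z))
(2*z*(2*x - 5*y), -4*y*z - 2*exp(x) + 4*exp(y + z), 2*x - 4*exp(y + z))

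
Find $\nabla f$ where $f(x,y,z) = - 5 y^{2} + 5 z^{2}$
(0, -10*y, 10*z)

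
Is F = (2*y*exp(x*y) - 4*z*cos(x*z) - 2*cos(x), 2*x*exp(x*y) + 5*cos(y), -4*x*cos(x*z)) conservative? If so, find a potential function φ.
Yes, F is conservative. φ = 2*exp(x*y) - 2*sin(x) + 5*sin(y) - 4*sin(x*z)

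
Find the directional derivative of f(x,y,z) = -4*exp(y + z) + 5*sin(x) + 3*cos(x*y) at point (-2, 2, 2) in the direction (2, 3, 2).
2*sqrt(17)*(-10*exp(4) + 5*cos(2) - 3*sin(4))/17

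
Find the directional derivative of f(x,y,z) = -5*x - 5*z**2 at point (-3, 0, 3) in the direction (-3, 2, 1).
-15*sqrt(14)/14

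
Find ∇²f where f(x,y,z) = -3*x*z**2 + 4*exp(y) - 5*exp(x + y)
-6*x + 4*exp(y) - 10*exp(x + y)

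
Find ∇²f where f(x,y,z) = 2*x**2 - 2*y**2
0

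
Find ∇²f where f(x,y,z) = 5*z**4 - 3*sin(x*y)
3*x**2*sin(x*y) + 3*y**2*sin(x*y) + 60*z**2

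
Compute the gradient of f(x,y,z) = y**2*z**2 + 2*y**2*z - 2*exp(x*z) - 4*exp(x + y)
(-2*z*exp(x*z) - 4*exp(x + y), 2*y*z**2 + 4*y*z - 4*exp(x + y), -2*x*exp(x*z) + 2*y**2*z + 2*y**2)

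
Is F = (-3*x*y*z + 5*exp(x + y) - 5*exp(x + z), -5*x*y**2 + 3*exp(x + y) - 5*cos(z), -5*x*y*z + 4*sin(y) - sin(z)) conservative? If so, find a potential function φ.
No, ∇×F = (-5*x*z - 5*sin(z) + 4*cos(y), -3*x*y + 5*y*z - 5*exp(x + z), 3*x*z - 5*y**2 - 2*exp(x + y)) ≠ 0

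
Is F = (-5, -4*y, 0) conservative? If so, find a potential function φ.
Yes, F is conservative. φ = -5*x - 2*y**2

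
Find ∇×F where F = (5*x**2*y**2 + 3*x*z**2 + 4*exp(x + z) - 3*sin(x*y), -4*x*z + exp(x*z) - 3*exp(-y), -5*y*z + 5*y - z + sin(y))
(-x*exp(x*z) + 4*x - 5*z + cos(y) + 5, 6*x*z + 4*exp(x + z), -10*x**2*y + 3*x*cos(x*y) + z*exp(x*z) - 4*z)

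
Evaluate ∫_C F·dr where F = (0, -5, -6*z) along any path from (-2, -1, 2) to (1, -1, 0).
12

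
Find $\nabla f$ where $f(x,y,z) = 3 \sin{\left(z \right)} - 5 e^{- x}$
(5*exp(-x), 0, 3*cos(z))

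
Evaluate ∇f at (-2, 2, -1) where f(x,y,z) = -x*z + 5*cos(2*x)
(10*sin(4) + 1, 0, 2)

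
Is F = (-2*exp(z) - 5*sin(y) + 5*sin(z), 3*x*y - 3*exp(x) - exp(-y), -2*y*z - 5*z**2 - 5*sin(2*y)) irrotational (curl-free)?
No, ∇×F = (-2*z - 10*cos(2*y), -2*exp(z) + 5*cos(z), 3*y - 3*exp(x) + 5*cos(y))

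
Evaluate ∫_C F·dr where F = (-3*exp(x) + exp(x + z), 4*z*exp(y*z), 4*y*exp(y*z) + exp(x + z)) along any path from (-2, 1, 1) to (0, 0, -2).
(-4*exp(3) - E + 4 + exp(2))*exp(-2)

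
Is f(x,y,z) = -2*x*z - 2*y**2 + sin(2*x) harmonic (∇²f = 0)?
No, ∇²f = -4*sin(2*x) - 4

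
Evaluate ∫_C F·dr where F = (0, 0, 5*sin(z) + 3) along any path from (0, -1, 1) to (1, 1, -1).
-6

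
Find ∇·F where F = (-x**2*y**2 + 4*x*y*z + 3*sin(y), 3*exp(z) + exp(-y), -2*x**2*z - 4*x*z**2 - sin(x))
-2*x**2 - 2*x*y**2 - 8*x*z + 4*y*z - exp(-y)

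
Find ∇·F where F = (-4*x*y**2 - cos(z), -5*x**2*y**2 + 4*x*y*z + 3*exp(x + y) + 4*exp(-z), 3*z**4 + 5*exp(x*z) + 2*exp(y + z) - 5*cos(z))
-10*x**2*y + 4*x*z + 5*x*exp(x*z) - 4*y**2 + 12*z**3 + 3*exp(x + y) + 2*exp(y + z) + 5*sin(z)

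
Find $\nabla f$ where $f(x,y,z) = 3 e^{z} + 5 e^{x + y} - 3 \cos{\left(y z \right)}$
(5*exp(x + y), 3*z*sin(y*z) + 5*exp(x + y), 3*y*sin(y*z) + 3*exp(z))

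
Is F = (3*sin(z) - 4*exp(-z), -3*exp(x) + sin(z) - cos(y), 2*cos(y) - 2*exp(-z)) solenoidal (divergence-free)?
No, ∇·F = sin(y) + 2*exp(-z)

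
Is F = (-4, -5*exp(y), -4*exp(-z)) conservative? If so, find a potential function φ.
Yes, F is conservative. φ = -4*x - 5*exp(y) + 4*exp(-z)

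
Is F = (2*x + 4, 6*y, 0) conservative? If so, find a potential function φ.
Yes, F is conservative. φ = x**2 + 4*x + 3*y**2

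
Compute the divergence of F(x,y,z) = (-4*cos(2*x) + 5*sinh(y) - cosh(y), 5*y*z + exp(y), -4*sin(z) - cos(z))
5*z + exp(y) + 8*sin(2*x) + sin(z) - 4*cos(z)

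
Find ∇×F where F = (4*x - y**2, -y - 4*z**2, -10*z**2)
(8*z, 0, 2*y)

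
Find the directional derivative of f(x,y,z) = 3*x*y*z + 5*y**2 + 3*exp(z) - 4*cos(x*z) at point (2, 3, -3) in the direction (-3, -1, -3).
3*sqrt(19)*(-3 - 4*exp(3)*sin(6) + 5*exp(3))*exp(-3)/19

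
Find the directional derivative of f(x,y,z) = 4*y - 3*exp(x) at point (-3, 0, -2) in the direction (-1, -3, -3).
3*sqrt(19)*(1 - 4*exp(3))*exp(-3)/19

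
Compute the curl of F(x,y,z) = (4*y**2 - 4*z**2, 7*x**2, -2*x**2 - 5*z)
(0, 4*x - 8*z, 14*x - 8*y)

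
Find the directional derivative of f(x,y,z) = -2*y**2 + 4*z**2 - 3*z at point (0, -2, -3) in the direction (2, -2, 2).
-35*sqrt(3)/3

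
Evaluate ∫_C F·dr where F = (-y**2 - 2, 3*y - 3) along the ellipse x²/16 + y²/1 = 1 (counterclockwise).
0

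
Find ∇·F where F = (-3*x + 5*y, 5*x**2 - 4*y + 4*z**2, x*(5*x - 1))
-7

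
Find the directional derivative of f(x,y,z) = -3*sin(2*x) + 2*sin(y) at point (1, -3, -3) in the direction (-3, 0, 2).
18*sqrt(13)*cos(2)/13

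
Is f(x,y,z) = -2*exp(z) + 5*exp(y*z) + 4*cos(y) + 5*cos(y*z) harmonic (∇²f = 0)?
No, ∇²f = 5*y**2*exp(y*z) - 5*y**2*cos(y*z) + 5*z**2*exp(y*z) - 5*z**2*cos(y*z) - 2*exp(z) - 4*cos(y)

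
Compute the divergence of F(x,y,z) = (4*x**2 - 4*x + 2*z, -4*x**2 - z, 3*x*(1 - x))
8*x - 4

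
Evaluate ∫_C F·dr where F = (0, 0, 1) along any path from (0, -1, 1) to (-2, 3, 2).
1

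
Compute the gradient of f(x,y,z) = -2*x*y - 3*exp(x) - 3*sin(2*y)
(-2*y - 3*exp(x), -2*x - 6*cos(2*y), 0)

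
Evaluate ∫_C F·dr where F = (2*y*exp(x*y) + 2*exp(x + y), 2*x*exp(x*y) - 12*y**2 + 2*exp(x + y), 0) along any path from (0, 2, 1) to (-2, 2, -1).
2*(1 - exp(6))*exp(-4)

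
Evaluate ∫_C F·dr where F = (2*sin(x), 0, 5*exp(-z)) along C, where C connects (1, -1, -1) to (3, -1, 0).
-5 + 2*cos(1) - 2*cos(3) + 5*E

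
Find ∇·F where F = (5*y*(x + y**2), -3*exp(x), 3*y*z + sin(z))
8*y + cos(z)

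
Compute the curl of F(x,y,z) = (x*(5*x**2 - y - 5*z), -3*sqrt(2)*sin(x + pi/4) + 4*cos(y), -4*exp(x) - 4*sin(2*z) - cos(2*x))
(0, -5*x + 4*exp(x) - 2*sin(2*x), x - 3*sqrt(2)*cos(x + pi/4))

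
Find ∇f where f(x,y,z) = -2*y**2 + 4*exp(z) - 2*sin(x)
(-2*cos(x), -4*y, 4*exp(z))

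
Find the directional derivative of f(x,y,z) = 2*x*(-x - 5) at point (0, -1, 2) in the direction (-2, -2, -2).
10*sqrt(3)/3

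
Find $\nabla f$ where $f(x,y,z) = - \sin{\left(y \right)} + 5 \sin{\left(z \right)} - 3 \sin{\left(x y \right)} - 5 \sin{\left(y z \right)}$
(-3*y*cos(x*y), -3*x*cos(x*y) - 5*z*cos(y*z) - cos(y), -5*y*cos(y*z) + 5*cos(z))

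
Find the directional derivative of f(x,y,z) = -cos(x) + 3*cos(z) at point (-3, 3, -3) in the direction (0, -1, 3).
9*sqrt(10)*sin(3)/10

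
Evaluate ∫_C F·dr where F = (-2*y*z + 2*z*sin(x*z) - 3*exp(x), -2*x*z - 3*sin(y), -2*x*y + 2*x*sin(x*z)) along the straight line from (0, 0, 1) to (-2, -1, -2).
-3*exp(-2) - 2*cos(4) + 3*cos(1) + 10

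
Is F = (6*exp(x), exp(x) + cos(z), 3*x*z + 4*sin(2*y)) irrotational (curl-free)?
No, ∇×F = (sin(z) + 8*cos(2*y), -3*z, exp(x))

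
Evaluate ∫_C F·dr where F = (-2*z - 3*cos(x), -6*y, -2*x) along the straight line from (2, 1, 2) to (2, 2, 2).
-9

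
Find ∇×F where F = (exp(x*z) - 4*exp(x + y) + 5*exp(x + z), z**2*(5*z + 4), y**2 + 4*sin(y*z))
(2*y - 15*z**2 + 4*z*cos(y*z) - 8*z, x*exp(x*z) + 5*exp(x + z), 4*exp(x + y))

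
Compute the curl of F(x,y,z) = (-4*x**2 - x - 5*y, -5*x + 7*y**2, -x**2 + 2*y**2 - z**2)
(4*y, 2*x, 0)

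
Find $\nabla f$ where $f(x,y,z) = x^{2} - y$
(2*x, -1, 0)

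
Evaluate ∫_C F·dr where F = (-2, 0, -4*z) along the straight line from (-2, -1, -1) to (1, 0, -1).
-6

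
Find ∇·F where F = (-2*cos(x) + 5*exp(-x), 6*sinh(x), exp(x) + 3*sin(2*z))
2*sin(x) + 6*cos(2*z) - 5*exp(-x)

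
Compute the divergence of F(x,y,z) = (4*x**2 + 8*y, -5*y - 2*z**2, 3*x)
8*x - 5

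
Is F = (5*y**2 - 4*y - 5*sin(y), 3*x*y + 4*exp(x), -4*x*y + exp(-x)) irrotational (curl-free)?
No, ∇×F = (-4*x, 4*y + exp(-x), -7*y + 4*exp(x) + 5*cos(y) + 4)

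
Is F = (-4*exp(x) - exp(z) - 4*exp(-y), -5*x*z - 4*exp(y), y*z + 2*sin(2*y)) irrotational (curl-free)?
No, ∇×F = (5*x + z + 4*cos(2*y), -exp(z), -5*z - 4*exp(-y))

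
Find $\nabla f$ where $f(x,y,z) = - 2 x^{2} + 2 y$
(-4*x, 2, 0)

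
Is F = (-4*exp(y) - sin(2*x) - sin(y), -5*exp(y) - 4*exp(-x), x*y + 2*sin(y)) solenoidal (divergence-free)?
No, ∇·F = -5*exp(y) - 2*cos(2*x)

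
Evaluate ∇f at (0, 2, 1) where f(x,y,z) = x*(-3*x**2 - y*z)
(-2, 0, 0)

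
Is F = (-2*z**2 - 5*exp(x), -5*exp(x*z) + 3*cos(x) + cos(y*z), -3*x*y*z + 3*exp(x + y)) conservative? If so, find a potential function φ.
No, ∇×F = (-3*x*z + 5*x*exp(x*z) + y*sin(y*z) + 3*exp(x + y), 3*y*z - 4*z - 3*exp(x + y), -5*z*exp(x*z) - 3*sin(x)) ≠ 0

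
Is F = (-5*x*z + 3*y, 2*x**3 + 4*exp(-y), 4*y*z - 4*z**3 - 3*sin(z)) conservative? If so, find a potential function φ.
No, ∇×F = (4*z, -5*x, 6*x**2 - 3) ≠ 0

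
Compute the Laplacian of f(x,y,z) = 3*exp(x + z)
6*exp(x + z)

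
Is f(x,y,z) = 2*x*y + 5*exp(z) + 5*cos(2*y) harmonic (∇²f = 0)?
No, ∇²f = 5*exp(z) - 20*cos(2*y)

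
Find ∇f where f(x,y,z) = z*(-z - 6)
(0, 0, -2*z - 6)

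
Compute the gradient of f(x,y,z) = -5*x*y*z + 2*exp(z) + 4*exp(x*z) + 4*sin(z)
(z*(-5*y + 4*exp(x*z)), -5*x*z, -5*x*y + 4*x*exp(x*z) + 2*exp(z) + 4*cos(z))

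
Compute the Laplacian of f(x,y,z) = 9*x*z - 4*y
0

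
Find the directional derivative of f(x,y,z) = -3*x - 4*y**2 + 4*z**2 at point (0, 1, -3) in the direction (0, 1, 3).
-8*sqrt(10)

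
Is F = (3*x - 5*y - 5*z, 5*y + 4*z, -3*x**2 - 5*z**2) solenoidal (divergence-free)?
No, ∇·F = 8 - 10*z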